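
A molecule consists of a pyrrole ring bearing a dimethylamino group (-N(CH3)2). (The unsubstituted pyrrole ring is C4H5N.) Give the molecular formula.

C6H10N2

Atom tally by fragment:
  pyrrole ring core → C:4 H:5 N:1
  (− 1 ring H displaced by substituents)
  + N(CH3)2 → N:1 C:2 H:6
Element totals:
  C: 6
  H: 10
  N: 2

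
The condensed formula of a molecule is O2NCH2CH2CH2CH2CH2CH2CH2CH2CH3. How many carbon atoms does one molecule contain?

Atom tally by fragment:
  O2NCH2 → C:1 H:2 N:1 O:2
  CH2 → C:1 H:2
  CH2 → C:1 H:2
  CH2 → C:1 H:2
  CH2 → C:1 H:2
  CH2 → C:1 H:2
  CH2 → C:1 H:2
  CH2 → C:1 H:2
  CH3 → C:1 H:3
Element totals:
  C: 9
  H: 19
  N: 1
  O: 2

9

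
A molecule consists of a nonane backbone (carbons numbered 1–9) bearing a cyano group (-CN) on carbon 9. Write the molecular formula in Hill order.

C10H19N

Atom tally by fragment:
  CH3 → C:1 H:3
  CH2 → C:1 H:2
  CH2 → C:1 H:2
  CH2 → C:1 H:2
  CH2 → C:1 H:2
  CH2 → C:1 H:2
  CH2 → C:1 H:2
  CH2 → C:1 H:2
  CH2CN → C:2 H:2 N:1
Element totals:
  C: 10
  H: 19
  N: 1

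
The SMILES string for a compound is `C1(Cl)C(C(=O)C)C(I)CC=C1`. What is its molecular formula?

C8H10ClIO

Atom tally by fragment:
  cyclohexene ring core → C:6 H:10
  (− 3 ring H displaced by substituents)
  + Cl → Cl:1
  + COCH3 → C:2 H:3 O:1
  + I → I:1
Element totals:
  C: 8
  H: 10
  Cl: 1
  I: 1
  O: 1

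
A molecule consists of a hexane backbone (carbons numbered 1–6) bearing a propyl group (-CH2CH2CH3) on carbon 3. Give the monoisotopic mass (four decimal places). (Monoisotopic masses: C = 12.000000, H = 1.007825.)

Atom tally by fragment:
  CH3 → C:1 H:3
  CH2 → C:1 H:2
  CH(CH2CH2CH3) → C:4 H:8
  CH2 → C:1 H:2
  CH2 → C:1 H:2
  CH3 → C:1 H:3
Element totals:
  C: 9
  H: 20
Molecular formula: C9H20.
  M = 9(12.0) + 20(1.007825)
    = 108.000000 + 20.156500 = 128.156500

128.1565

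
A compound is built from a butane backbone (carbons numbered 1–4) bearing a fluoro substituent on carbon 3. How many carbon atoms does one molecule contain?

4

Atom tally by fragment:
  CH3 → C:1 H:3
  CH2 → C:1 H:2
  CH(F) → C:1 H:1 F:1
  CH3 → C:1 H:3
Element totals:
  C: 4
  H: 9
  F: 1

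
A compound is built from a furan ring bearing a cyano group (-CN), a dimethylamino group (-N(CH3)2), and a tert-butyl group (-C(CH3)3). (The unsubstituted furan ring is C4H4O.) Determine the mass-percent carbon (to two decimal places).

68.72%

Atom tally by fragment:
  furan ring core → C:4 H:4 O:1
  (− 3 ring H displaced by substituents)
  + CN → C:1 N:1
  + N(CH3)2 → N:1 C:2 H:6
  + C(CH3)3 → C:4 H:9
Element totals:
  C: 11
  H: 16
  N: 2
  O: 1
Molecular formula: C11H16N2O.
Molar mass = 192.262 g/mol.
Mass from C: 11 × 12.011 = 132.121 g/mol.
%C = 132.121 / 192.262 × 100 = 68.72%.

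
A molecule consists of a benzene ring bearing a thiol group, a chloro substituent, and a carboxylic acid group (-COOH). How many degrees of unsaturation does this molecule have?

5

Atom tally by fragment:
  benzene ring core → C:6 H:6
  (− 3 ring H displaced by substituents)
  + SH → S:1 H:1
  + Cl → Cl:1
  + COOH → C:1 H:1 O:2
Element totals:
  C: 7
  H: 5
  Cl: 1
  O: 2
  S: 1
Molecular formula: C7H5ClO2S.
DoU = (2C + 2 + N − H − X) / 2 = (2·7 + 2 + 0 − 5 − 1) / 2 = 5.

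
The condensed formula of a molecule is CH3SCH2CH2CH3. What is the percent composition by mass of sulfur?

35.55%

Atom tally by fragment:
  CH3SCH2 → C:2 H:5 S:1
  CH2 → C:1 H:2
  CH3 → C:1 H:3
Element totals:
  C: 4
  H: 10
  S: 1
Molecular formula: C4H10S.
Molar mass = 90.184 g/mol.
Mass from S: 1 × 32.06 = 32.060 g/mol.
%S = 32.060 / 90.184 × 100 = 35.55%.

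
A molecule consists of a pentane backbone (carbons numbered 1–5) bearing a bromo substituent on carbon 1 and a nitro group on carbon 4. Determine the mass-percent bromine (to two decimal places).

Atom tally by fragment:
  BrCH2 → C:1 H:2 Br:1
  CH2 → C:1 H:2
  CH2 → C:1 H:2
  CH(NO2) → C:1 H:1 N:1 O:2
  CH3 → C:1 H:3
Element totals:
  C: 5
  H: 10
  Br: 1
  N: 1
  O: 2
Molecular formula: C5H10BrNO2.
Molar mass = 196.044 g/mol.
Mass from Br: 1 × 79.904 = 79.904 g/mol.
%Br = 79.904 / 196.044 × 100 = 40.76%.

40.76%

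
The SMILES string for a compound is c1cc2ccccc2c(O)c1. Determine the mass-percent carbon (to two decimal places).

83.31%

Atom tally by fragment:
  naphthalene ring system core → C:10 H:8
  (− 1 ring H displaced by substituents)
  + OH → O:1 H:1
Element totals:
  C: 10
  H: 8
  O: 1
Molecular formula: C10H8O.
Molar mass = 144.173 g/mol.
Mass from C: 10 × 12.011 = 120.110 g/mol.
%C = 120.110 / 144.173 × 100 = 83.31%.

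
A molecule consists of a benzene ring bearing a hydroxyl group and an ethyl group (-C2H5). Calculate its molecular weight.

122.17 g/mol

Atom tally by fragment:
  benzene ring core → C:6 H:6
  (− 2 ring H displaced by substituents)
  + OH → O:1 H:1
  + C2H5 → C:2 H:5
Element totals:
  C: 8
  H: 10
  O: 1
Molecular formula: C8H10O.
  M = 8(12.011) + 10(1.008) + 15.999
    = 96.088 + 10.080 + 15.999 = 122.167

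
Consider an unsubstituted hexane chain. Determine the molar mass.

86.18 g/mol

Atom tally by fragment:
  CH3 → C:1 H:3
  CH2 → C:1 H:2
  CH2 → C:1 H:2
  CH2 → C:1 H:2
  CH2 → C:1 H:2
  CH3 → C:1 H:3
Element totals:
  C: 6
  H: 14
Molecular formula: C6H14.
  M = 6(12.011) + 14(1.008)
    = 72.066 + 14.112 = 86.178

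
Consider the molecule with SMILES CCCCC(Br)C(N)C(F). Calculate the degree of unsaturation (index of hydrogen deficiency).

Atom tally by fragment:
  CH3 → C:1 H:3
  CH2 → C:1 H:2
  CH2 → C:1 H:2
  CH2 → C:1 H:2
  CH(Br) → C:1 H:1 Br:1
  CH(NH2) → C:1 H:3 N:1
  CH2F → C:1 H:2 F:1
Element totals:
  C: 7
  H: 15
  Br: 1
  F: 1
  N: 1
Molecular formula: C7H15BrFN.
DoU = (2C + 2 + N − H − X) / 2 = (2·7 + 2 + 1 − 15 − 2) / 2 = 0.

0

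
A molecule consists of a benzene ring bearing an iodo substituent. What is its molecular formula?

Atom tally by fragment:
  benzene ring core → C:6 H:6
  (− 1 ring H displaced by substituents)
  + I → I:1
Element totals:
  C: 6
  H: 5
  I: 1

C6H5I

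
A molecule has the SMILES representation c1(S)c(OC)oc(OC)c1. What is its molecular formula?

C6H8O3S

Atom tally by fragment:
  furan ring core → C:4 H:4 O:1
  (− 3 ring H displaced by substituents)
  + SH → S:1 H:1
  + OCH3 → C:1 H:3 O:1
  + OCH3 → C:1 H:3 O:1
Element totals:
  C: 6
  H: 8
  O: 3
  S: 1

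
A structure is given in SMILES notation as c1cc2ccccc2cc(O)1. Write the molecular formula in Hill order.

Atom tally by fragment:
  naphthalene ring system core → C:10 H:8
  (− 1 ring H displaced by substituents)
  + OH → O:1 H:1
Element totals:
  C: 10
  H: 8
  O: 1

C10H8O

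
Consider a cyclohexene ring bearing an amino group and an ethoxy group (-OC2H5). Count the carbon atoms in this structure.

Atom tally by fragment:
  cyclohexene ring core → C:6 H:10
  (− 2 ring H displaced by substituents)
  + NH2 → N:1 H:2
  + OC2H5 → C:2 H:5 O:1
Element totals:
  C: 8
  H: 15
  N: 1
  O: 1

8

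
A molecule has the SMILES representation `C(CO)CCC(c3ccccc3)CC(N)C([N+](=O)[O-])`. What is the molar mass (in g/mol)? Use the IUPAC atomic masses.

266.34 g/mol

Atom tally by fragment:
  HOCH2CH2 → C:2 H:5 O:1
  CH2 → C:1 H:2
  CH2 → C:1 H:2
  CH(C6H5) → C:7 H:6
  CH2 → C:1 H:2
  CH(NH2) → C:1 H:3 N:1
  CH2NO2 → C:1 H:2 N:1 O:2
Element totals:
  C: 14
  H: 22
  N: 2
  O: 3
Molecular formula: C14H22N2O3.
  M = 14(12.011) + 22(1.008) + 2(14.007) + 3(15.999)
    = 168.154 + 22.176 + 28.014 + 47.997 = 266.341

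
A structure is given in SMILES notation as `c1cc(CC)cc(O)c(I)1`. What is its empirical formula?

Atom tally by fragment:
  benzene ring core → C:6 H:6
  (− 3 ring H displaced by substituents)
  + C2H5 → C:2 H:5
  + OH → O:1 H:1
  + I → I:1
Element totals:
  C: 8
  H: 9
  I: 1
  O: 1
Molecular formula: C8H9IO.
gcd of subscripts (8, 9, 1, 1) = 1, so the empirical formula equals the molecular formula.

C8H9IO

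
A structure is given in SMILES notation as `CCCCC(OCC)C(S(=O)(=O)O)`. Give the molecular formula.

Atom tally by fragment:
  CH3 → C:1 H:3
  CH2 → C:1 H:2
  CH2 → C:1 H:2
  CH2 → C:1 H:2
  CH(OC2H5) → C:3 H:6 O:1
  CH2SO3H → C:1 H:3 S:1 O:3
Element totals:
  C: 8
  H: 18
  O: 4
  S: 1

C8H18O4S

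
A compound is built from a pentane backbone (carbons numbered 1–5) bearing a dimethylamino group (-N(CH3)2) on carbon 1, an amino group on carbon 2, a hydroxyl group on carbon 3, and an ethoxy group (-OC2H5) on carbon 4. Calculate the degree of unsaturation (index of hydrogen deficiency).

Atom tally by fragment:
  (CH3)2NCH2 → C:3 H:8 N:1
  CH(NH2) → C:1 H:3 N:1
  CH(OH) → C:1 H:2 O:1
  CH(OC2H5) → C:3 H:6 O:1
  CH3 → C:1 H:3
Element totals:
  C: 9
  H: 22
  N: 2
  O: 2
Molecular formula: C9H22N2O2.
DoU = (2C + 2 + N − H − X) / 2 = (2·9 + 2 + 2 − 22 − 0) / 2 = 0.

0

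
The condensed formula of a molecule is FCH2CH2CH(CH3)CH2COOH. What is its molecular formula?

Element totals:
  C: 6
  H: 11
  F: 1
  O: 2

C6H11FO2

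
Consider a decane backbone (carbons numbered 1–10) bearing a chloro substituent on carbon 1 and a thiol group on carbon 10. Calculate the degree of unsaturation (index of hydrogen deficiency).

Atom tally by fragment:
  ClCH2 → C:1 H:2 Cl:1
  CH2 → C:1 H:2
  CH2 → C:1 H:2
  CH2 → C:1 H:2
  CH2 → C:1 H:2
  CH2 → C:1 H:2
  CH2 → C:1 H:2
  CH2 → C:1 H:2
  CH2 → C:1 H:2
  CH2SH → C:1 H:3 S:1
Element totals:
  C: 10
  H: 21
  Cl: 1
  S: 1
Molecular formula: C10H21ClS.
DoU = (2C + 2 + N − H − X) / 2 = (2·10 + 2 + 0 − 21 − 1) / 2 = 0.

0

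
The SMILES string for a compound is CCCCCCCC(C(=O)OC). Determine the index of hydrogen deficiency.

Atom tally by fragment:
  CH3 → C:1 H:3
  CH2 → C:1 H:2
  CH2 → C:1 H:2
  CH2 → C:1 H:2
  CH2 → C:1 H:2
  CH2 → C:1 H:2
  CH2 → C:1 H:2
  CH2COOCH3 → C:3 H:5 O:2
Element totals:
  C: 10
  H: 20
  O: 2
Molecular formula: C10H20O2.
DoU = (2C + 2 + N − H − X) / 2 = (2·10 + 2 + 0 − 20 − 0) / 2 = 1.

1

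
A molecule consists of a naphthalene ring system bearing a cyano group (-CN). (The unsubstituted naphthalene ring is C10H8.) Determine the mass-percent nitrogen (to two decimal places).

Atom tally by fragment:
  naphthalene ring system core → C:10 H:8
  (− 1 ring H displaced by substituents)
  + CN → C:1 N:1
Element totals:
  C: 11
  H: 7
  N: 1
Molecular formula: C11H7N.
Molar mass = 153.184 g/mol.
Mass from N: 1 × 14.007 = 14.007 g/mol.
%N = 14.007 / 153.184 × 100 = 9.14%.

9.14%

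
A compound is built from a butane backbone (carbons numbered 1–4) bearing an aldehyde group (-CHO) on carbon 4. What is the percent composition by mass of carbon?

69.72%

Atom tally by fragment:
  CH3 → C:1 H:3
  CH2 → C:1 H:2
  CH2 → C:1 H:2
  CH2CHO → C:2 H:3 O:1
Element totals:
  C: 5
  H: 10
  O: 1
Molecular formula: C5H10O.
Molar mass = 86.134 g/mol.
Mass from C: 5 × 12.011 = 60.055 g/mol.
%C = 60.055 / 86.134 × 100 = 69.72%.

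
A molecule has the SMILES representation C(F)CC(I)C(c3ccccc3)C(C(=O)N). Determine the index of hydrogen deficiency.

5

Atom tally by fragment:
  FCH2 → C:1 H:2 F:1
  CH2 → C:1 H:2
  CH(I) → C:1 H:1 I:1
  CH(C6H5) → C:7 H:6
  CH2CONH2 → C:2 H:4 O:1 N:1
Element totals:
  C: 12
  H: 15
  F: 1
  I: 1
  N: 1
  O: 1
Molecular formula: C12H15FINO.
DoU = (2C + 2 + N − H − X) / 2 = (2·12 + 2 + 1 − 15 − 2) / 2 = 5.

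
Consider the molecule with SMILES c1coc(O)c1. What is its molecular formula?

Atom tally by fragment:
  furan ring core → C:4 H:4 O:1
  (− 1 ring H displaced by substituents)
  + OH → O:1 H:1
Element totals:
  C: 4
  H: 4
  O: 2

C4H4O2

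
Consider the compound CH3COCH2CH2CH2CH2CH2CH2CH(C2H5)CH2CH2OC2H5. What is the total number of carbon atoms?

Atom tally by fragment:
  CH3COCH2 → C:3 H:5 O:1
  CH2 → C:1 H:2
  CH2 → C:1 H:2
  CH2 → C:1 H:2
  CH2 → C:1 H:2
  CH2 → C:1 H:2
  CH(C2H5) → C:3 H:6
  CH2 → C:1 H:2
  CH2OC2H5 → C:3 H:7 O:1
Element totals:
  C: 15
  H: 30
  O: 2

15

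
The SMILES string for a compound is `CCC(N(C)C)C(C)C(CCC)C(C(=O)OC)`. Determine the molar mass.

243.39 g/mol

Atom tally by fragment:
  CH3 → C:1 H:3
  CH2 → C:1 H:2
  CH(N(CH3)2) → C:3 H:7 N:1
  CH(CH3) → C:2 H:4
  CH(CH2CH2CH3) → C:4 H:8
  CH2COOCH3 → C:3 H:5 O:2
Element totals:
  C: 14
  H: 29
  N: 1
  O: 2
Molecular formula: C14H29NO2.
  M = 14(12.011) + 29(1.008) + 14.007 + 2(15.999)
    = 168.154 + 29.232 + 14.007 + 31.998 = 243.391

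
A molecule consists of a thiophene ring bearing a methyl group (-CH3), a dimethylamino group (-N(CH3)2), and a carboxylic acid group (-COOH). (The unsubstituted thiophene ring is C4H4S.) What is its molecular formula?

C8H11NO2S

Atom tally by fragment:
  thiophene ring core → C:4 H:4 S:1
  (− 3 ring H displaced by substituents)
  + CH3 → C:1 H:3
  + N(CH3)2 → N:1 C:2 H:6
  + COOH → C:1 H:1 O:2
Element totals:
  C: 8
  H: 11
  N: 1
  O: 2
  S: 1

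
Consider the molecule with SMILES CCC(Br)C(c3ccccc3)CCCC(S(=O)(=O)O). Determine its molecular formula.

C14H21BrO3S

Atom tally by fragment:
  CH3 → C:1 H:3
  CH2 → C:1 H:2
  CH(Br) → C:1 H:1 Br:1
  CH(C6H5) → C:7 H:6
  CH2 → C:1 H:2
  CH2 → C:1 H:2
  CH2 → C:1 H:2
  CH2SO3H → C:1 H:3 S:1 O:3
Element totals:
  C: 14
  H: 21
  Br: 1
  O: 3
  S: 1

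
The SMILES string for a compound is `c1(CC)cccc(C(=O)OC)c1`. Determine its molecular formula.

C10H12O2

Atom tally by fragment:
  benzene ring core → C:6 H:6
  (− 2 ring H displaced by substituents)
  + C2H5 → C:2 H:5
  + COOCH3 → C:2 H:3 O:2
Element totals:
  C: 10
  H: 12
  O: 2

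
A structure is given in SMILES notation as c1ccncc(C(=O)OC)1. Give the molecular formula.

Atom tally by fragment:
  pyridine ring core → C:5 H:5 N:1
  (− 1 ring H displaced by substituents)
  + COOCH3 → C:2 H:3 O:2
Element totals:
  C: 7
  H: 7
  N: 1
  O: 2

C7H7NO2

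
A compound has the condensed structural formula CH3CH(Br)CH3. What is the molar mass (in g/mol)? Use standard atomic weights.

122.99 g/mol

Atom tally by fragment:
  CH3 → C:1 H:3
  CH(Br) → C:1 H:1 Br:1
  CH3 → C:1 H:3
Element totals:
  C: 3
  H: 7
  Br: 1
Molecular formula: C3H7Br.
  M = 3(12.011) + 7(1.008) + 79.904
    = 36.033 + 7.056 + 79.904 = 122.993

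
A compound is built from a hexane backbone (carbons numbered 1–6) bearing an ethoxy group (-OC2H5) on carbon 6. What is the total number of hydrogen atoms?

18

Atom tally by fragment:
  CH3 → C:1 H:3
  CH2 → C:1 H:2
  CH2 → C:1 H:2
  CH2 → C:1 H:2
  CH2 → C:1 H:2
  CH2OC2H5 → C:3 H:7 O:1
Element totals:
  C: 8
  H: 18
  O: 1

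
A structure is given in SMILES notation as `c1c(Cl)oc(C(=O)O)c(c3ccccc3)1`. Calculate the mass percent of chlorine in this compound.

15.92%

Atom tally by fragment:
  furan ring core → C:4 H:4 O:1
  (− 3 ring H displaced by substituents)
  + Cl → Cl:1
  + COOH → C:1 H:1 O:2
  + C6H5 → C:6 H:5
Element totals:
  C: 11
  H: 7
  Cl: 1
  O: 3
Molecular formula: C11H7ClO3.
Molar mass = 222.624 g/mol.
Mass from Cl: 1 × 35.45 = 35.450 g/mol.
%Cl = 35.450 / 222.624 × 100 = 15.92%.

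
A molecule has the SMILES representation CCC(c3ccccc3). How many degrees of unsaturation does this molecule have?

4

Atom tally by fragment:
  CH3 → C:1 H:3
  CH2 → C:1 H:2
  CH2C6H5 → C:7 H:7
Element totals:
  C: 9
  H: 12
Molecular formula: C9H12.
DoU = (2C + 2 + N − H − X) / 2 = (2·9 + 2 + 0 − 12 − 0) / 2 = 4.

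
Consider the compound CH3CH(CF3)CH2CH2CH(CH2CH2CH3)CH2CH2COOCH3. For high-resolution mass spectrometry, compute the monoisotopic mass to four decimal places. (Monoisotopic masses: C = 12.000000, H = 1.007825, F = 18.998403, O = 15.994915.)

268.1650

Atom tally by fragment:
  CH3 → C:1 H:3
  CH(CF3) → C:2 H:1 F:3
  CH2 → C:1 H:2
  CH2 → C:1 H:2
  CH(CH2CH2CH3) → C:4 H:8
  CH2 → C:1 H:2
  CH2COOCH3 → C:3 H:5 O:2
Element totals:
  C: 13
  H: 23
  F: 3
  O: 2
Molecular formula: C13H23F3O2.
  M = 13(12.0) + 23(1.007825) + 3(18.998403) + 2(15.994915)
    = 156.000000 + 23.179975 + 56.995209 + 31.989830 = 268.165014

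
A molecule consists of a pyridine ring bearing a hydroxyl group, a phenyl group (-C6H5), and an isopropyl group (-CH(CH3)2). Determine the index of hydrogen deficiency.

8

Atom tally by fragment:
  pyridine ring core → C:5 H:5 N:1
  (− 3 ring H displaced by substituents)
  + OH → O:1 H:1
  + C6H5 → C:6 H:5
  + CH(CH3)2 → C:3 H:7
Element totals:
  C: 14
  H: 15
  N: 1
  O: 1
Molecular formula: C14H15NO.
DoU = (2C + 2 + N − H − X) / 2 = (2·14 + 2 + 1 − 15 − 0) / 2 = 8.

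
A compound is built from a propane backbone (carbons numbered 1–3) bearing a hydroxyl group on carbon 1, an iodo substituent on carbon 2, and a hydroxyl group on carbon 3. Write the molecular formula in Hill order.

Atom tally by fragment:
  HOCH2 → C:1 H:3 O:1
  CH(I) → C:1 H:1 I:1
  CH2OH → C:1 H:3 O:1
Element totals:
  C: 3
  H: 7
  I: 1
  O: 2

C3H7IO2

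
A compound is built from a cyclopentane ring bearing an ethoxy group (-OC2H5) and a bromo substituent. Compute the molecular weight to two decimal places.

193.08 g/mol

Atom tally by fragment:
  cyclopentane ring core → C:5 H:10
  (− 2 ring H displaced by substituents)
  + OC2H5 → C:2 H:5 O:1
  + Br → Br:1
Element totals:
  C: 7
  H: 13
  Br: 1
  O: 1
Molecular formula: C7H13BrO.
  M = 7(12.011) + 13(1.008) + 79.904 + 15.999
    = 84.077 + 13.104 + 79.904 + 15.999 = 193.084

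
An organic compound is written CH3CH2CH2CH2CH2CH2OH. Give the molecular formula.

C6H14O

Element totals:
  C: 6
  H: 14
  O: 1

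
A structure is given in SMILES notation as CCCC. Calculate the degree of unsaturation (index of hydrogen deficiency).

Atom tally by fragment:
  CH3 → C:1 H:3
  CH2 → C:1 H:2
  CH2 → C:1 H:2
  CH3 → C:1 H:3
Element totals:
  C: 4
  H: 10
Molecular formula: C4H10.
DoU = (2C + 2 + N − H − X) / 2 = (2·4 + 2 + 0 − 10 − 0) / 2 = 0.

0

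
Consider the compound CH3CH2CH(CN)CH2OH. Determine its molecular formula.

Atom tally by fragment:
  CH3 → C:1 H:3
  CH2 → C:1 H:2
  CH(CN) → C:2 H:1 N:1
  CH2OH → C:1 H:3 O:1
Element totals:
  C: 5
  H: 9
  N: 1
  O: 1

C5H9NO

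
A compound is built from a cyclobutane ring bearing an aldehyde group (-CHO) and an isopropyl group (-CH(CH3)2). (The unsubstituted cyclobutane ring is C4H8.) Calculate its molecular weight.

Atom tally by fragment:
  cyclobutane ring core → C:4 H:8
  (− 2 ring H displaced by substituents)
  + CHO → C:1 H:1 O:1
  + CH(CH3)2 → C:3 H:7
Element totals:
  C: 8
  H: 14
  O: 1
Molecular formula: C8H14O.
  M = 8(12.011) + 14(1.008) + 15.999
    = 96.088 + 14.112 + 15.999 = 126.199

126.20 g/mol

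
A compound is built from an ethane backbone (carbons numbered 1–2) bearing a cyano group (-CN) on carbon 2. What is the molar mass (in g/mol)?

55.08 g/mol

Atom tally by fragment:
  CH3 → C:1 H:3
  CH2CN → C:2 H:2 N:1
Element totals:
  C: 3
  H: 5
  N: 1
Molecular formula: C3H5N.
  M = 3(12.011) + 5(1.008) + 14.007
    = 36.033 + 5.040 + 14.007 = 55.080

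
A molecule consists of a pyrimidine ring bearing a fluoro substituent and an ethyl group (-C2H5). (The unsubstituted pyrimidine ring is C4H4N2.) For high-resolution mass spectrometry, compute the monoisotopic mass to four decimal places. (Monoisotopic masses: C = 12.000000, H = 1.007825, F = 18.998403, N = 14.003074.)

126.0593

Atom tally by fragment:
  pyrimidine ring core → C:4 H:4 N:2
  (− 2 ring H displaced by substituents)
  + F → F:1
  + C2H5 → C:2 H:5
Element totals:
  C: 6
  H: 7
  F: 1
  N: 2
Molecular formula: C6H7FN2.
  M = 6(12.0) + 7(1.007825) + 18.998403 + 2(14.003074)
    = 72.000000 + 7.054775 + 18.998403 + 28.006148 = 126.059326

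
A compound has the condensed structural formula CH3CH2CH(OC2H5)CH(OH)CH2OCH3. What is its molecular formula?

Element totals:
  C: 8
  H: 18
  O: 3

C8H18O3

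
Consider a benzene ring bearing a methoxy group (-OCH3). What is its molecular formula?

C7H8O

Atom tally by fragment:
  benzene ring core → C:6 H:6
  (− 1 ring H displaced by substituents)
  + OCH3 → C:1 H:3 O:1
Element totals:
  C: 7
  H: 8
  O: 1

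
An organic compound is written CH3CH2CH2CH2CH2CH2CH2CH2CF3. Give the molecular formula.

C9H17F3

Atom tally by fragment:
  CH3 → C:1 H:3
  CH2 → C:1 H:2
  CH2 → C:1 H:2
  CH2 → C:1 H:2
  CH2 → C:1 H:2
  CH2 → C:1 H:2
  CH2 → C:1 H:2
  CH2CF3 → C:2 H:2 F:3
Element totals:
  C: 9
  H: 17
  F: 3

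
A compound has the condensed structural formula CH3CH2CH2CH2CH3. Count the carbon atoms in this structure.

Atom tally by fragment:
  CH3 → C:1 H:3
  CH2 → C:1 H:2
  CH2 → C:1 H:2
  CH2 → C:1 H:2
  CH3 → C:1 H:3
Element totals:
  C: 5
  H: 12

5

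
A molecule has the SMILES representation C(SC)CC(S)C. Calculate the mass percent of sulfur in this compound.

47.05%

Atom tally by fragment:
  CH3SCH2 → C:2 H:5 S:1
  CH2 → C:1 H:2
  CH(SH) → C:1 H:2 S:1
  CH3 → C:1 H:3
Element totals:
  C: 5
  H: 12
  S: 2
Molecular formula: C5H12S2.
Molar mass = 136.271 g/mol.
Mass from S: 2 × 32.06 = 64.120 g/mol.
%S = 64.120 / 136.271 × 100 = 47.05%.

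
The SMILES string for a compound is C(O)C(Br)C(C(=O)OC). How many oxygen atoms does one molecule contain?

Atom tally by fragment:
  HOCH2 → C:1 H:3 O:1
  CH(Br) → C:1 H:1 Br:1
  CH2COOCH3 → C:3 H:5 O:2
Element totals:
  C: 5
  H: 9
  Br: 1
  O: 3

3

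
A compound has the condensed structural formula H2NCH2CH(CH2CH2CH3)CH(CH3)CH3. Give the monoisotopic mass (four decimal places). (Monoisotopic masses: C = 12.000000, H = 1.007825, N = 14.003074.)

Atom tally by fragment:
  H2NCH2 → C:1 H:4 N:1
  CH(CH2CH2CH3) → C:4 H:8
  CH(CH3) → C:2 H:4
  CH3 → C:1 H:3
Element totals:
  C: 8
  H: 19
  N: 1
Molecular formula: C8H19N.
  M = 8(12.0) + 19(1.007825) + 14.003074
    = 96.000000 + 19.148675 + 14.003074 = 129.151749

129.1517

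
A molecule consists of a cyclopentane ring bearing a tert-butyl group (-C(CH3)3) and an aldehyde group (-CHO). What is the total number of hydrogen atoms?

18

Atom tally by fragment:
  cyclopentane ring core → C:5 H:10
  (− 2 ring H displaced by substituents)
  + C(CH3)3 → C:4 H:9
  + CHO → C:1 H:1 O:1
Element totals:
  C: 10
  H: 18
  O: 1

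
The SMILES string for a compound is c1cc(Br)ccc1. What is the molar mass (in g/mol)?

Atom tally by fragment:
  benzene ring core → C:6 H:6
  (− 1 ring H displaced by substituents)
  + Br → Br:1
Element totals:
  C: 6
  H: 5
  Br: 1
Molecular formula: C6H5Br.
  M = 6(12.011) + 5(1.008) + 79.904
    = 72.066 + 5.040 + 79.904 = 157.010

157.01 g/mol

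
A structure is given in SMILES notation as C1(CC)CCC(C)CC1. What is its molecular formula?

Atom tally by fragment:
  cyclohexane ring core → C:6 H:12
  (− 2 ring H displaced by substituents)
  + C2H5 → C:2 H:5
  + CH3 → C:1 H:3
Element totals:
  C: 9
  H: 18

C9H18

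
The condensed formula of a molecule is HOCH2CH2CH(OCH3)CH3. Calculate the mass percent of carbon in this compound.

Atom tally by fragment:
  HOCH2CH2 → C:2 H:5 O:1
  CH(OCH3) → C:2 H:4 O:1
  CH3 → C:1 H:3
Element totals:
  C: 5
  H: 12
  O: 2
Molecular formula: C5H12O2.
Molar mass = 104.149 g/mol.
Mass from C: 5 × 12.011 = 60.055 g/mol.
%C = 60.055 / 104.149 × 100 = 57.66%.

57.66%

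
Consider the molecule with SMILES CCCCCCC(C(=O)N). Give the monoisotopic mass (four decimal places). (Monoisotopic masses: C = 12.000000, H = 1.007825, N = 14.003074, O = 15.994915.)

Atom tally by fragment:
  CH3 → C:1 H:3
  CH2 → C:1 H:2
  CH2 → C:1 H:2
  CH2 → C:1 H:2
  CH2 → C:1 H:2
  CH2 → C:1 H:2
  CH2CONH2 → C:2 H:4 O:1 N:1
Element totals:
  C: 8
  H: 17
  N: 1
  O: 1
Molecular formula: C8H17NO.
  M = 8(12.0) + 17(1.007825) + 14.003074 + 15.994915
    = 96.000000 + 17.133025 + 14.003074 + 15.994915 = 143.131014

143.1310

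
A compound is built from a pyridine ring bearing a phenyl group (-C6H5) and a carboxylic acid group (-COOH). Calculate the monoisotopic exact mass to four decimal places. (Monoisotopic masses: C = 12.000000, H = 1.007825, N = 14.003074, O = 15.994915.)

199.0633

Atom tally by fragment:
  pyridine ring core → C:5 H:5 N:1
  (− 2 ring H displaced by substituents)
  + C6H5 → C:6 H:5
  + COOH → C:1 H:1 O:2
Element totals:
  C: 12
  H: 9
  N: 1
  O: 2
Molecular formula: C12H9NO2.
  M = 12(12.0) + 9(1.007825) + 14.003074 + 2(15.994915)
    = 144.000000 + 9.070425 + 14.003074 + 31.989830 = 199.063329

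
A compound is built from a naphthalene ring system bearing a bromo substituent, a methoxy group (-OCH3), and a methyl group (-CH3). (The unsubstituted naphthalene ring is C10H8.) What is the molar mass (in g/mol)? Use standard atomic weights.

Atom tally by fragment:
  naphthalene ring system core → C:10 H:8
  (− 3 ring H displaced by substituents)
  + Br → Br:1
  + OCH3 → C:1 H:3 O:1
  + CH3 → C:1 H:3
Element totals:
  C: 12
  H: 11
  Br: 1
  O: 1
Molecular formula: C12H11BrO.
  M = 12(12.011) + 11(1.008) + 79.904 + 15.999
    = 144.132 + 11.088 + 79.904 + 15.999 = 251.123

251.12 g/mol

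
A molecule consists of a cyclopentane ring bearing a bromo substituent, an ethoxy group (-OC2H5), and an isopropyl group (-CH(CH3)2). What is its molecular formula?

Atom tally by fragment:
  cyclopentane ring core → C:5 H:10
  (− 3 ring H displaced by substituents)
  + Br → Br:1
  + OC2H5 → C:2 H:5 O:1
  + CH(CH3)2 → C:3 H:7
Element totals:
  C: 10
  H: 19
  Br: 1
  O: 1

C10H19BrO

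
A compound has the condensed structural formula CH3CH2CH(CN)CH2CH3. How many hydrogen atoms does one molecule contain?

Atom tally by fragment:
  CH3 → C:1 H:3
  CH2 → C:1 H:2
  CH(CN) → C:2 H:1 N:1
  CH2 → C:1 H:2
  CH3 → C:1 H:3
Element totals:
  C: 6
  H: 11
  N: 1

11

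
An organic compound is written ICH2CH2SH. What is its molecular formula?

Atom tally by fragment:
  ICH2 → C:1 H:2 I:1
  CH2SH → C:1 H:3 S:1
Element totals:
  C: 2
  H: 5
  I: 1
  S: 1

C2H5IS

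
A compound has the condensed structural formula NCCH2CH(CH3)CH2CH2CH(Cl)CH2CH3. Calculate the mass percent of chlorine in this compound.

20.41%

Atom tally by fragment:
  NCCH2 → C:2 H:2 N:1
  CH(CH3) → C:2 H:4
  CH2 → C:1 H:2
  CH2 → C:1 H:2
  CH(Cl) → C:1 H:1 Cl:1
  CH2 → C:1 H:2
  CH3 → C:1 H:3
Element totals:
  C: 9
  H: 16
  Cl: 1
  N: 1
Molecular formula: C9H16ClN.
Molar mass = 173.684 g/mol.
Mass from Cl: 1 × 35.45 = 35.450 g/mol.
%Cl = 35.450 / 173.684 × 100 = 20.41%.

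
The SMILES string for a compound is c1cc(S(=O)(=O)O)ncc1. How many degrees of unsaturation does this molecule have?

4

Atom tally by fragment:
  pyridine ring core → C:5 H:5 N:1
  (− 1 ring H displaced by substituents)
  + SO3H → S:1 O:3 H:1
Element totals:
  C: 5
  H: 5
  N: 1
  O: 3
  S: 1
Molecular formula: C5H5NO3S.
DoU = (2C + 2 + N − H − X) / 2 = (2·5 + 2 + 1 − 5 − 0) / 2 = 4.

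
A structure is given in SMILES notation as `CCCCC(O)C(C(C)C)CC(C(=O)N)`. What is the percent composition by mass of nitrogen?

Atom tally by fragment:
  CH3 → C:1 H:3
  CH2 → C:1 H:2
  CH2 → C:1 H:2
  CH2 → C:1 H:2
  CH(OH) → C:1 H:2 O:1
  CH(CH(CH3)2) → C:4 H:8
  CH2 → C:1 H:2
  CH2CONH2 → C:2 H:4 O:1 N:1
Element totals:
  C: 12
  H: 25
  N: 1
  O: 2
Molecular formula: C12H25NO2.
Molar mass = 215.337 g/mol.
Mass from N: 1 × 14.007 = 14.007 g/mol.
%N = 14.007 / 215.337 × 100 = 6.50%.

6.50%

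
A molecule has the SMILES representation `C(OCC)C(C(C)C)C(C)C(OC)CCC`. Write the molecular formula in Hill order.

C14H30O2

Atom tally by fragment:
  C2H5OCH2 → C:3 H:7 O:1
  CH(CH(CH3)2) → C:4 H:8
  CH(CH3) → C:2 H:4
  CH(OCH3) → C:2 H:4 O:1
  CH2 → C:1 H:2
  CH2 → C:1 H:2
  CH3 → C:1 H:3
Element totals:
  C: 14
  H: 30
  O: 2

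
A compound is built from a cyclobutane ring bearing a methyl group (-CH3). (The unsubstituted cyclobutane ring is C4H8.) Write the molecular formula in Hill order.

Atom tally by fragment:
  cyclobutane ring core → C:4 H:8
  (− 1 ring H displaced by substituents)
  + CH3 → C:1 H:3
Element totals:
  C: 5
  H: 10

C5H10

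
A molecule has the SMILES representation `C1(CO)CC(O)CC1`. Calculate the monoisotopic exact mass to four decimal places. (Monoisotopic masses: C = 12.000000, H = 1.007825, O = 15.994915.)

116.0837

Atom tally by fragment:
  cyclopentane ring core → C:5 H:10
  (− 2 ring H displaced by substituents)
  + CH2OH → C:1 H:3 O:1
  + OH → O:1 H:1
Element totals:
  C: 6
  H: 12
  O: 2
Molecular formula: C6H12O2.
  M = 6(12.0) + 12(1.007825) + 2(15.994915)
    = 72.000000 + 12.093900 + 31.989830 = 116.083730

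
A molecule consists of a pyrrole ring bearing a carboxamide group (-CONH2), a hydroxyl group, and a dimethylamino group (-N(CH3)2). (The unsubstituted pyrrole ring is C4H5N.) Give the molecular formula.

C7H11N3O2

Atom tally by fragment:
  pyrrole ring core → C:4 H:5 N:1
  (− 3 ring H displaced by substituents)
  + CONH2 → C:1 H:2 O:1 N:1
  + OH → O:1 H:1
  + N(CH3)2 → N:1 C:2 H:6
Element totals:
  C: 7
  H: 11
  N: 3
  O: 2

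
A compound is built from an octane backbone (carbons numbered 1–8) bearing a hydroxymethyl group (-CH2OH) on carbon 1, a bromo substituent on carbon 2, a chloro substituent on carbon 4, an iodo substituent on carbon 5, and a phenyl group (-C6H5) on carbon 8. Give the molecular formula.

C15H21BrClIO

Atom tally by fragment:
  HOCH2CH2 → C:2 H:5 O:1
  CH(Br) → C:1 H:1 Br:1
  CH2 → C:1 H:2
  CH(Cl) → C:1 H:1 Cl:1
  CH(I) → C:1 H:1 I:1
  CH2 → C:1 H:2
  CH2 → C:1 H:2
  CH2C6H5 → C:7 H:7
Element totals:
  C: 15
  H: 21
  Br: 1
  Cl: 1
  I: 1
  O: 1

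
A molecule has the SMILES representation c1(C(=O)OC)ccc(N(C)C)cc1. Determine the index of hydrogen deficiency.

5

Atom tally by fragment:
  benzene ring core → C:6 H:6
  (− 2 ring H displaced by substituents)
  + COOCH3 → C:2 H:3 O:2
  + N(CH3)2 → N:1 C:2 H:6
Element totals:
  C: 10
  H: 13
  N: 1
  O: 2
Molecular formula: C10H13NO2.
DoU = (2C + 2 + N − H − X) / 2 = (2·10 + 2 + 1 − 13 − 0) / 2 = 5.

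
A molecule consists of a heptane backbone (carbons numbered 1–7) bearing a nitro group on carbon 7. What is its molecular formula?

Atom tally by fragment:
  CH3 → C:1 H:3
  CH2 → C:1 H:2
  CH2 → C:1 H:2
  CH2 → C:1 H:2
  CH2 → C:1 H:2
  CH2 → C:1 H:2
  CH2NO2 → C:1 H:2 N:1 O:2
Element totals:
  C: 7
  H: 15
  N: 1
  O: 2

C7H15NO2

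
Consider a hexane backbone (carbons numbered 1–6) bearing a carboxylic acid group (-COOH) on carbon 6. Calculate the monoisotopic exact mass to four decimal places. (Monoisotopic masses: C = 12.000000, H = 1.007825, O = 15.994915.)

130.0994

Atom tally by fragment:
  CH3 → C:1 H:3
  CH2 → C:1 H:2
  CH2 → C:1 H:2
  CH2 → C:1 H:2
  CH2 → C:1 H:2
  CH2COOH → C:2 H:3 O:2
Element totals:
  C: 7
  H: 14
  O: 2
Molecular formula: C7H14O2.
  M = 7(12.0) + 14(1.007825) + 2(15.994915)
    = 84.000000 + 14.109550 + 31.989830 = 130.099380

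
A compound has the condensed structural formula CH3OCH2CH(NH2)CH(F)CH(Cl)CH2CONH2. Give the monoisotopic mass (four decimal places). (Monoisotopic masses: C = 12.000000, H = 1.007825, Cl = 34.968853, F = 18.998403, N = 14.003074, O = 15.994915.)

Element totals:
  C: 7
  H: 14
  Cl: 1
  F: 1
  N: 2
  O: 2
Molecular formula: C7H14ClFN2O2.
  M = 7(12.0) + 14(1.007825) + 34.968853 + 18.998403 + 2(14.003074) + 2(15.994915)
    = 84.000000 + 14.109550 + 34.968853 + 18.998403 + 28.006148 + 31.989830 = 212.072784

212.0728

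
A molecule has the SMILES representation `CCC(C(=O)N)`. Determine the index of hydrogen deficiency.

1

Atom tally by fragment:
  CH3 → C:1 H:3
  CH2 → C:1 H:2
  CH2CONH2 → C:2 H:4 O:1 N:1
Element totals:
  C: 4
  H: 9
  N: 1
  O: 1
Molecular formula: C4H9NO.
DoU = (2C + 2 + N − H − X) / 2 = (2·4 + 2 + 1 − 9 − 0) / 2 = 1.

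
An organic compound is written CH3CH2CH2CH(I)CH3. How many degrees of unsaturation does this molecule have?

0

Atom tally by fragment:
  CH3 → C:1 H:3
  CH2 → C:1 H:2
  CH2 → C:1 H:2
  CH(I) → C:1 H:1 I:1
  CH3 → C:1 H:3
Element totals:
  C: 5
  H: 11
  I: 1
Molecular formula: C5H11I.
DoU = (2C + 2 + N − H − X) / 2 = (2·5 + 2 + 0 − 11 − 1) / 2 = 0.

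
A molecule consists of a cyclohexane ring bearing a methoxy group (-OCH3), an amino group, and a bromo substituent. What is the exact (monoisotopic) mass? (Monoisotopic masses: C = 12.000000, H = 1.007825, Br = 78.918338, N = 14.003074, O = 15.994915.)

Atom tally by fragment:
  cyclohexane ring core → C:6 H:12
  (− 3 ring H displaced by substituents)
  + OCH3 → C:1 H:3 O:1
  + NH2 → N:1 H:2
  + Br → Br:1
Element totals:
  C: 7
  H: 14
  Br: 1
  N: 1
  O: 1
Molecular formula: C7H14BrNO.
  M = 7(12.0) + 14(1.007825) + 78.918338 + 14.003074 + 15.994915
    = 84.000000 + 14.109550 + 78.918338 + 14.003074 + 15.994915 = 207.025877

207.0259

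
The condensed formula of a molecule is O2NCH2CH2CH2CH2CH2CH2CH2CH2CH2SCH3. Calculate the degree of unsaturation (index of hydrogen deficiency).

1

Atom tally by fragment:
  O2NCH2 → C:1 H:2 N:1 O:2
  CH2 → C:1 H:2
  CH2 → C:1 H:2
  CH2 → C:1 H:2
  CH2 → C:1 H:2
  CH2 → C:1 H:2
  CH2 → C:1 H:2
  CH2 → C:1 H:2
  CH2SCH3 → C:2 H:5 S:1
Element totals:
  C: 10
  H: 21
  N: 1
  O: 2
  S: 1
Molecular formula: C10H21NO2S.
DoU = (2C + 2 + N − H − X) / 2 = (2·10 + 2 + 1 − 21 − 0) / 2 = 1.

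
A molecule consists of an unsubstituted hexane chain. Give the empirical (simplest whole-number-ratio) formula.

Atom tally by fragment:
  CH3 → C:1 H:3
  CH2 → C:1 H:2
  CH2 → C:1 H:2
  CH2 → C:1 H:2
  CH2 → C:1 H:2
  CH3 → C:1 H:3
Element totals:
  C: 6
  H: 14
Molecular formula: C6H14.
gcd of subscripts = 2; dividing each by 2:
  C: 6/2 = 3
  H: 14/2 = 7

C3H7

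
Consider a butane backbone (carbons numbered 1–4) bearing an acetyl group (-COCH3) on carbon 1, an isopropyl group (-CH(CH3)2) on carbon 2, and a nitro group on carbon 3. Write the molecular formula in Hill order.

Atom tally by fragment:
  CH3COCH2 → C:3 H:5 O:1
  CH(CH(CH3)2) → C:4 H:8
  CH(NO2) → C:1 H:1 N:1 O:2
  CH3 → C:1 H:3
Element totals:
  C: 9
  H: 17
  N: 1
  O: 3

C9H17NO3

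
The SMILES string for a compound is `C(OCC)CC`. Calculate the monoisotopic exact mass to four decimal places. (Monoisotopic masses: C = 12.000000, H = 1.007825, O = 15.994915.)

88.0888

Atom tally by fragment:
  C2H5OCH2 → C:3 H:7 O:1
  CH2 → C:1 H:2
  CH3 → C:1 H:3
Element totals:
  C: 5
  H: 12
  O: 1
Molecular formula: C5H12O.
  M = 5(12.0) + 12(1.007825) + 15.994915
    = 60.000000 + 12.093900 + 15.994915 = 88.088815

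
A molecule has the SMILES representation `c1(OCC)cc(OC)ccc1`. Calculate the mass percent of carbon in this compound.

Atom tally by fragment:
  benzene ring core → C:6 H:6
  (− 2 ring H displaced by substituents)
  + OC2H5 → C:2 H:5 O:1
  + OCH3 → C:1 H:3 O:1
Element totals:
  C: 9
  H: 12
  O: 2
Molecular formula: C9H12O2.
Molar mass = 152.193 g/mol.
Mass from C: 9 × 12.011 = 108.099 g/mol.
%C = 108.099 / 152.193 × 100 = 71.03%.

71.03%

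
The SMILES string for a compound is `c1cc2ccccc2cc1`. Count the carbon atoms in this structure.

10

Atom tally by fragment:
  naphthalene ring system core → C:10 H:8
Element totals:
  C: 10
  H: 8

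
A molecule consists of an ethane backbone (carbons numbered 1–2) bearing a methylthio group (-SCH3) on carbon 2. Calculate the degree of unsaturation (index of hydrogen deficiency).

0

Atom tally by fragment:
  CH3 → C:1 H:3
  CH2SCH3 → C:2 H:5 S:1
Element totals:
  C: 3
  H: 8
  S: 1
Molecular formula: C3H8S.
DoU = (2C + 2 + N − H − X) / 2 = (2·3 + 2 + 0 − 8 − 0) / 2 = 0.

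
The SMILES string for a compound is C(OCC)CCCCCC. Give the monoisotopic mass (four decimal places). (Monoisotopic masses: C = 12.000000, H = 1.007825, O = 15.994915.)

144.1514

Atom tally by fragment:
  C2H5OCH2 → C:3 H:7 O:1
  CH2 → C:1 H:2
  CH2 → C:1 H:2
  CH2 → C:1 H:2
  CH2 → C:1 H:2
  CH2 → C:1 H:2
  CH3 → C:1 H:3
Element totals:
  C: 9
  H: 20
  O: 1
Molecular formula: C9H20O.
  M = 9(12.0) + 20(1.007825) + 15.994915
    = 108.000000 + 20.156500 + 15.994915 = 144.151415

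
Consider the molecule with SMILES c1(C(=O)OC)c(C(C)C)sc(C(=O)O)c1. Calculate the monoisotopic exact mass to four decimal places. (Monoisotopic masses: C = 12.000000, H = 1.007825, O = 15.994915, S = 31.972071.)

Atom tally by fragment:
  thiophene ring core → C:4 H:4 S:1
  (− 3 ring H displaced by substituents)
  + COOCH3 → C:2 H:3 O:2
  + CH(CH3)2 → C:3 H:7
  + COOH → C:1 H:1 O:2
Element totals:
  C: 10
  H: 12
  O: 4
  S: 1
Molecular formula: C10H12O4S.
  M = 10(12.0) + 12(1.007825) + 4(15.994915) + 31.972071
    = 120.000000 + 12.093900 + 63.979660 + 31.972071 = 228.045631

228.0456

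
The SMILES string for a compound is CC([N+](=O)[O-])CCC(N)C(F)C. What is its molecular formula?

C7H15FN2O2

Atom tally by fragment:
  CH3 → C:1 H:3
  CH(NO2) → C:1 H:1 N:1 O:2
  CH2 → C:1 H:2
  CH2 → C:1 H:2
  CH(NH2) → C:1 H:3 N:1
  CH(F) → C:1 H:1 F:1
  CH3 → C:1 H:3
Element totals:
  C: 7
  H: 15
  F: 1
  N: 2
  O: 2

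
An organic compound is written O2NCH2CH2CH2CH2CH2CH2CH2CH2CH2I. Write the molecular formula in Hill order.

Element totals:
  C: 9
  H: 18
  I: 1
  N: 1
  O: 2

C9H18INO2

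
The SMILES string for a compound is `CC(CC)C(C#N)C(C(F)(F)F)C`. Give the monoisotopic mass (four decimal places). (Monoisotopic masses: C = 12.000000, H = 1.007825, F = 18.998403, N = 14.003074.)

Atom tally by fragment:
  CH3 → C:1 H:3
  CH(C2H5) → C:3 H:6
  CH(CN) → C:2 H:1 N:1
  CH(CF3) → C:2 H:1 F:3
  CH3 → C:1 H:3
Element totals:
  C: 9
  H: 14
  F: 3
  N: 1
Molecular formula: C9H14F3N.
  M = 9(12.0) + 14(1.007825) + 3(18.998403) + 14.003074
    = 108.000000 + 14.109550 + 56.995209 + 14.003074 = 193.107833

193.1078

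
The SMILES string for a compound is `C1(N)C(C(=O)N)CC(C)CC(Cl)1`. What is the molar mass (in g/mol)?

190.67 g/mol

Atom tally by fragment:
  cyclohexane ring core → C:6 H:12
  (− 4 ring H displaced by substituents)
  + NH2 → N:1 H:2
  + CONH2 → C:1 H:2 O:1 N:1
  + CH3 → C:1 H:3
  + Cl → Cl:1
Element totals:
  C: 8
  H: 15
  Cl: 1
  N: 2
  O: 1
Molecular formula: C8H15ClN2O.
  M = 8(12.011) + 15(1.008) + 35.45 + 2(14.007) + 15.999
    = 96.088 + 15.120 + 35.450 + 28.014 + 15.999 = 190.671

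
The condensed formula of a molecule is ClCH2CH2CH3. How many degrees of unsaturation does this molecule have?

Atom tally by fragment:
  ClCH2 → C:1 H:2 Cl:1
  CH2 → C:1 H:2
  CH3 → C:1 H:3
Element totals:
  C: 3
  H: 7
  Cl: 1
Molecular formula: C3H7Cl.
DoU = (2C + 2 + N − H − X) / 2 = (2·3 + 2 + 0 − 7 − 1) / 2 = 0.

0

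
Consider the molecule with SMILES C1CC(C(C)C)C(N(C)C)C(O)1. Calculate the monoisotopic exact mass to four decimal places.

Atom tally by fragment:
  cyclopentane ring core → C:5 H:10
  (− 3 ring H displaced by substituents)
  + CH(CH3)2 → C:3 H:7
  + N(CH3)2 → N:1 C:2 H:6
  + OH → O:1 H:1
Element totals:
  C: 10
  H: 21
  N: 1
  O: 1
Molecular formula: C10H21NO.
  M = 10(12.0) + 21(1.007825) + 14.003074 + 15.994915
    = 120.000000 + 21.164325 + 14.003074 + 15.994915 = 171.162314

171.1623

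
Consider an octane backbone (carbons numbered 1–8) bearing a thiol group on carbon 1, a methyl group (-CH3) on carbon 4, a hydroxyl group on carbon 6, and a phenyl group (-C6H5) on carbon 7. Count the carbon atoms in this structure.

Atom tally by fragment:
  HSCH2 → C:1 H:3 S:1
  CH2 → C:1 H:2
  CH2 → C:1 H:2
  CH(CH3) → C:2 H:4
  CH2 → C:1 H:2
  CH(OH) → C:1 H:2 O:1
  CH(C6H5) → C:7 H:6
  CH3 → C:1 H:3
Element totals:
  C: 15
  H: 24
  O: 1
  S: 1

15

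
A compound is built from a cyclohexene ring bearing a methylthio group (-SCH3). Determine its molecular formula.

C7H12S

Atom tally by fragment:
  cyclohexene ring core → C:6 H:10
  (− 1 ring H displaced by substituents)
  + SCH3 → C:1 H:3 S:1
Element totals:
  C: 7
  H: 12
  S: 1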